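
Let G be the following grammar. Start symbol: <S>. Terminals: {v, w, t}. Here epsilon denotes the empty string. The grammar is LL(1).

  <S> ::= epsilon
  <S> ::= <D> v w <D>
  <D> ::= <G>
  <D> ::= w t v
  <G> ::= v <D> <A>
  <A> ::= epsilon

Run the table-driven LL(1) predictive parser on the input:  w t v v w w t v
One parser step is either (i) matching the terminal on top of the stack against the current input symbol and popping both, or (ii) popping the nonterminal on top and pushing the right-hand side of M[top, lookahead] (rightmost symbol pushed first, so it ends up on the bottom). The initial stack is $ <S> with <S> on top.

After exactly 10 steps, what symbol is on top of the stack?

v

      Stack            Input              Action
   1  $ <S>            w t v v w w t v $  expand <S> ::= <D> v w <D>
   2  $ <D> w v <D>    w t v v w w t v $  expand <D> ::= w t v
   3  $ <D> w v v t w  w t v v w w t v $  match w
   4  $ <D> w v v t    t v v w w t v $    match t
   5  $ <D> w v v      v v w w t v $      match v
   6  $ <D> w v        v w w t v $        match v
   7  $ <D> w          w w t v $          match w
   8  $ <D>            w t v $            expand <D> ::= w t v
   9  $ v t w          w t v $            match w
  10  $ v t            t v $              match t
Stack after step 10: $ v (top = v).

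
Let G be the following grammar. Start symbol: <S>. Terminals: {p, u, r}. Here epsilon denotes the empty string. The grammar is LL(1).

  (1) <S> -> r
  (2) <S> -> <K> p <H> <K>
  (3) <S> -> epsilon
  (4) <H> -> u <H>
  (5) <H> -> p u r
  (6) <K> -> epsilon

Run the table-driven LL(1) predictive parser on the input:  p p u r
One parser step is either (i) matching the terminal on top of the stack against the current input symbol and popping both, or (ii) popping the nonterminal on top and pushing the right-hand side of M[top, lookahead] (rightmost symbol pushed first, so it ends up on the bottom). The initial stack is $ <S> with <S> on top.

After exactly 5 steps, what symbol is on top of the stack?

     Stack            Input      Action
  1  $ <S>            p p u r $  expand <S> -> <K> p <H> <K>
  2  $ <K> <H> p <K>  p p u r $  expand <K> -> epsilon
  3  $ <K> <H> p      p p u r $  match p
  4  $ <K> <H>        p u r $    expand <H> -> p u r
  5  $ <K> r u p      p u r $    match p
Stack after step 5: $ <K> r u (top = u).

u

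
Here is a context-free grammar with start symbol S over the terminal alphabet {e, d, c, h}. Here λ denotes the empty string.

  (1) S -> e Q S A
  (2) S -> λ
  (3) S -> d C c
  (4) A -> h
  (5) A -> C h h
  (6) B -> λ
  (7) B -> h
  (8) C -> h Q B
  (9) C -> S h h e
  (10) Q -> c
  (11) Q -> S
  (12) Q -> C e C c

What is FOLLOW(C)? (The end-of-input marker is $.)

{c, e, h}

FIRST(S): from S->e Q S A we get {e}; from S->λ we get {λ}; from S->d C c we get {d}. So FIRST(S) = {λ, d, e}.
FIRST(B): from B->λ we get {λ}; from B->h we get {h}. So FIRST(B) = {λ, h}.
FIRST(C): from C->h Q B we get {h}; from C->S h h e we get {d, e, h}. So FIRST(C) = {d, e, h}.
FIRST(A): from A->h we get {h}; from A->C h h we get {d, e, h}. So FIRST(A) = {d, e, h}.
FIRST(Q): from Q->c we get {c}; from Q->S we get {λ, d, e}; from Q->C e C c we get {d, e, h}. So FIRST(Q) = {λ, c, d, e, h}.
FOLLOW(S) includes $ since S is the start symbol.
FOLLOW(C): in S->d C c, C is followed by c with FIRST {c}; in A->C h h, C is followed by h h with FIRST {h}; in Q->C e C c (occurrence 1), C is followed by e C c with FIRST {e}; in Q->C e C c (occurrence 2), C is followed by c with FIRST {c}. Thus FOLLOW(C) = {c, e, h}.
FOLLOW(B): in C->h Q B, the suffix after B is empty, so FOLLOW(B) ⊇ FOLLOW(C) = {c, e, h}. Thus FOLLOW(B) = {c, e, h}.
FOLLOW(Q): in S->e Q S A, Q is followed by S A with FIRST {d, e, h}; in C->h Q B, Q is followed by B with FIRST {λ, h}; in C->h Q B, the suffix after Q is nullable, so FOLLOW(Q) ⊇ FOLLOW(C) = {c, e, h}. Thus FOLLOW(Q) = {c, d, e, h}.
FOLLOW(S): in S->e Q S A, S is followed by A with FIRST {d, e, h}; in C->S h h e, S is followed by h h e with FIRST {h}; in Q->S, the suffix after S is empty, so FOLLOW(S) ⊇ FOLLOW(Q) = {c, d, e, h}. Thus FOLLOW(S) = {$, c, d, e, h}.
FOLLOW(A): in S->e Q S A, the suffix after A is empty, so FOLLOW(A) ⊇ FOLLOW(S) = {$, c, d, e, h}. Thus FOLLOW(A) = {$, c, d, e, h}.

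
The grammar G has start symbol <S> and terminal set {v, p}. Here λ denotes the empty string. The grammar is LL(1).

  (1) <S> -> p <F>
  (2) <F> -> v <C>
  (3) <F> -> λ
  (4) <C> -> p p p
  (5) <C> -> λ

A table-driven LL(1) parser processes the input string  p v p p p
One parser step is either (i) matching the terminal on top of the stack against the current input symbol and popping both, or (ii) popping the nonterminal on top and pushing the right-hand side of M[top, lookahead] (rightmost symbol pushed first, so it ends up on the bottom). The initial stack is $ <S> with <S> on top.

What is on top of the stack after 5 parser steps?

p

step 1: stack=$ <S>  input=p v p p p $  — expand <S> -> p <F>
step 2: stack=$ <F> p  input=p v p p p $  — match p
step 3: stack=$ <F>  input=v p p p $  — expand <F> -> v <C>
step 4: stack=$ <C> v  input=v p p p $  — match v
step 5: stack=$ <C>  input=p p p $  — expand <C> -> p p p
Stack after step 5: $ p p p (top = p).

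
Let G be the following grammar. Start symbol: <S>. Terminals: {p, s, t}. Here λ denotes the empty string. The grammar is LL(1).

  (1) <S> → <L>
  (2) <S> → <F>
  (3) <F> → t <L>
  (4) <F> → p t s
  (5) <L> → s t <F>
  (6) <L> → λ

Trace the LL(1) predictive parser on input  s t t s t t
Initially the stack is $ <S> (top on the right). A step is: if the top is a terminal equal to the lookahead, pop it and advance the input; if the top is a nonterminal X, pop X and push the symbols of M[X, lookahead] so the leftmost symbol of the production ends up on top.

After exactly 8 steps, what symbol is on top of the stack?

     Stack      Input          Action
  1  $ <S>      s t t s t t $  expand <S> → <L>
  2  $ <L>      s t t s t t $  expand <L> → s t <F>
  3  $ <F> t s  s t t s t t $  match s
  4  $ <F> t    t t s t t $    match t
  5  $ <F>      t s t t $      expand <F> → t <L>
  6  $ <L> t    t s t t $      match t
  7  $ <L>      s t t $        expand <L> → s t <F>
  8  $ <F> t s  s t t $        match s
Stack after step 8: $ <F> t (top = t).

t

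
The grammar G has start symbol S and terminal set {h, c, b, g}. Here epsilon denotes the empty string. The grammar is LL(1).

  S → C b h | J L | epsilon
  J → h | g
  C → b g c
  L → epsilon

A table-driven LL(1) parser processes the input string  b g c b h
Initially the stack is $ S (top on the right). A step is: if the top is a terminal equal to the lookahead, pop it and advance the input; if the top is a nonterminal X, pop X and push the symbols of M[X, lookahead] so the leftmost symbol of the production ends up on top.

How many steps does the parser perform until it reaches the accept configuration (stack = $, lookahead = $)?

7

     Stack        Input        Action
  1  $ S          b g c b h $  expand S → C b h
  2  $ h b C      b g c b h $  expand C → b g c
  3  $ h b c g b  b g c b h $  match b
  4  $ h b c g    g c b h $    match g
  5  $ h b c      c b h $      match c
  6  $ h b        b h $        match b
  7  $ h          h $          match h
Accept reached after 7 steps.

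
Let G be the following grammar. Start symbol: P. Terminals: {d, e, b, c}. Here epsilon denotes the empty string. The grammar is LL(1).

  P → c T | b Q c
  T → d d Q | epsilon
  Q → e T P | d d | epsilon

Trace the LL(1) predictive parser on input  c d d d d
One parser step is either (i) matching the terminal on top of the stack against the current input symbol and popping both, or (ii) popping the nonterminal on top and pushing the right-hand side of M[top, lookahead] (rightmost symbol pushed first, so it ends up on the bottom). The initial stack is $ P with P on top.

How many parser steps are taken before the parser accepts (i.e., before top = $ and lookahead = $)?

8

step 1: stack=$ P  input=c d d d d $  — expand P → c T
step 2: stack=$ T c  input=c d d d d $  — match c
step 3: stack=$ T  input=d d d d $  — expand T → d d Q
step 4: stack=$ Q d d  input=d d d d $  — match d
step 5: stack=$ Q d  input=d d d $  — match d
step 6: stack=$ Q  input=d d $  — expand Q → d d
step 7: stack=$ d d  input=d d $  — match d
step 8: stack=$ d  input=d $  — match d
Accept reached after 8 steps.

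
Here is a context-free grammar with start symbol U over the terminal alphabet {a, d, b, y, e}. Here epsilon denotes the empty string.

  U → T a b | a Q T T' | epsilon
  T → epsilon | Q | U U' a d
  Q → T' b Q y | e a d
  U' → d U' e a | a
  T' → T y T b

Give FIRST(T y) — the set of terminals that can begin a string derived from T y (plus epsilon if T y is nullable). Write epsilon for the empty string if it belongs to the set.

{a, d, e, y}

FIRST(U') = {a, d}
FIRST(U) = {epsilon, a, d, e, y}  (via T a b)
FIRST(T) = {epsilon, a, d, e, y}  (via Q, U U' a d)
FIRST(T') = {a, d, e, y}  (via T y T b)
FIRST(Q) = {a, d, e, y}  (via T' b Q y)
FIRST(T y): take FIRST of each symbol in turn, carrying on past any symbol whose FIRST contains epsilon; result {a, d, e, y}.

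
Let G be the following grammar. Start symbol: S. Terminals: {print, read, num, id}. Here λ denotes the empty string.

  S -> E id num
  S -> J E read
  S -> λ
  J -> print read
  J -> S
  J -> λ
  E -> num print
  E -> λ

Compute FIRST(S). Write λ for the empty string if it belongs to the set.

FIRST(E): from E->num print we get {num}; from E->λ we get {λ}. So FIRST(E) = {λ, num}.
FIRST(S): from S->E id num we get {id, num}; from S->J E read we get {id, num, print, read}; from S->λ we get {λ}. So FIRST(S) = {λ, id, num, print, read}.
FIRST(J): from J->print read we get {print}; from J->S we get {λ, id, num, print, read}; from J->λ we get {λ}. So FIRST(J) = {λ, id, num, print, read}.

{λ, id, num, print, read}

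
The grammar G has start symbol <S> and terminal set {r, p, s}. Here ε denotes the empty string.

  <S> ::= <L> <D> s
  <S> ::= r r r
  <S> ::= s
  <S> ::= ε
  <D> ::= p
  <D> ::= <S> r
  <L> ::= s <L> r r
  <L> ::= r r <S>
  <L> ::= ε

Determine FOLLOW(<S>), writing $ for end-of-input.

{$, p, r, s}

FIRST(<L>) = {ε, r, s}
FIRST(<S>) = {ε, p, r, s}  (via <L> <D> s)
FIRST(<D>) = {p, r, s}  (via <S> r)
FOLLOW(<S>) includes $ since <S> is the start symbol.
FOLLOW(<D>): in <S>::=<L> <D> s, <D> is followed by s with FIRST {s}. Thus FOLLOW(<D>) = {s}.
FOLLOW(<L>): in <S>::=<L> <D> s, <L> is followed by <D> s with FIRST {p, r, s}; in <L>::=s <L> r r, <L> is followed by r r with FIRST {r}. Thus FOLLOW(<L>) = {p, r, s}.
FOLLOW(<S>): in <D>::=<S> r, <S> is followed by r with FIRST {r}; in <L>::=r r <S>, the suffix after <S> is empty, so FOLLOW(<S>) ⊇ FOLLOW(<L>) = {p, r, s}. Thus FOLLOW(<S>) = {$, p, r, s}.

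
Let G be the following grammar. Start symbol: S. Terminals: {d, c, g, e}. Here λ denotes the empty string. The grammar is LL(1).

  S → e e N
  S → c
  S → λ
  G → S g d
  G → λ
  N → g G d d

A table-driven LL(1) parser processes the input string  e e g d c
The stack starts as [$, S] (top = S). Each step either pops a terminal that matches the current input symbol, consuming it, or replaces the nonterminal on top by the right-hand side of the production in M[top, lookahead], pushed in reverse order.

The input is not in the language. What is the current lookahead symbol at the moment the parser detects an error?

c

     Stack      Input        Action
  1  $ S        e e g d c $  expand S → e e N
  2  $ N e e    e e g d c $  match e
  3  $ N e      e g d c $    match e
  4  $ N        g d c $      expand N → g G d d
  5  $ d d G g  g d c $      match g
  6  $ d d G    d c $        expand G → λ
  7  $ d d      d c $        match d
  8  $ d        c $          error: top is terminal d but lookahead is c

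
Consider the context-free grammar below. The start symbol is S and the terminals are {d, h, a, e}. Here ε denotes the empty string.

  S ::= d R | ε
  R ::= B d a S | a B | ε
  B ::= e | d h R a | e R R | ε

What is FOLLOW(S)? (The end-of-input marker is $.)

FIRST(S): from S::=d R we get {d}; from S::=ε we get {ε}. So FIRST(S) = {ε, d}.
FIRST(B): from B::=e we get {e}; from B::=d h R a we get {d}; from B::=e R R we get {e}; from B::=ε we get {ε}. So FIRST(B) = {ε, d, e}.
FIRST(R): from R::=B d a S we get {d, e}; from R::=a B we get {a}; from R::=ε we get {ε}. So FIRST(R) = {ε, a, d, e}.
FOLLOW(S) includes $ since S is the start symbol.
FOLLOW(S): in R::=B d a S, the suffix after S is empty, so FOLLOW(S) ⊇ FOLLOW(R) = {$, a, d, e}. Thus FOLLOW(S) = {$, a, d, e}.
FOLLOW(R): in S::=d R, the suffix after R is empty, so FOLLOW(R) ⊇ FOLLOW(S) = {$, a, d, e}; in B::=d h R a, R is followed by a with FIRST {a}; in B::=e R R (occurrence 1), R is followed by R with FIRST {ε, a, d, e}; in B::=e R R (occurrence 1), the suffix after R is nullable, so FOLLOW(R) ⊇ FOLLOW(B) = {$, a, d, e}; in B::=e R R (occurrence 2), the suffix after R is empty, so FOLLOW(R) ⊇ FOLLOW(B) = {$, a, d, e}. Thus FOLLOW(R) = {$, a, d, e}.
FOLLOW(B): in R::=B d a S, B is followed by d a S with FIRST {d}; in R::=a B, the suffix after B is empty, so FOLLOW(B) ⊇ FOLLOW(R) = {$, a, d, e}. Thus FOLLOW(B) = {$, a, d, e}.

{$, a, d, e}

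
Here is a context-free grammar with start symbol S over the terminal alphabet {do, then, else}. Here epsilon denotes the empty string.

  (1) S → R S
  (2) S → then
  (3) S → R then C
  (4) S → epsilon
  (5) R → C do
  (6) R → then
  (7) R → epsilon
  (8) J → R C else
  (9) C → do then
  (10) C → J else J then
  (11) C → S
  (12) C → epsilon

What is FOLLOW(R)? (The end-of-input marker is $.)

{$, do, else, then}

FIRST(S): from S→R S we get {epsilon, do, else, then}; from S→then we get {then}; from S→R then C we get {do, else, then}; from S→epsilon we get {epsilon}. So FIRST(S) = {epsilon, do, else, then}.
FIRST(R): from R→C do we get {do, else, then}; from R→then we get {then}; from R→epsilon we get {epsilon}. So FIRST(R) = {epsilon, do, else, then}.
FIRST(J): from J→R C else we get {do, else, then}. So FIRST(J) = {do, else, then}.
FIRST(C): from C→do then we get {do}; from C→J else J then we get {do, else, then}; from C→S we get {epsilon, do, else, then}; from C→epsilon we get {epsilon}. So FIRST(C) = {epsilon, do, else, then}.
FOLLOW(S) includes $ since S is the start symbol.
FOLLOW(J): in C→J else J then (occurrence 1), J is followed by else J then with FIRST {else}; in C→J else J then (occurrence 2), J is followed by then with FIRST {then}. Thus FOLLOW(J) = {else, then}.
FOLLOW(S): in S→R S, the suffix after S is empty (adds nothing new); in C→S, the suffix after S is empty, so FOLLOW(S) ⊇ FOLLOW(C) = {$, do, else}. Thus FOLLOW(S) = {$, do, else}.
FOLLOW(R): in S→R S, R is followed by S with FIRST {epsilon, do, else, then}; in S→R S, the suffix after R is nullable, so FOLLOW(R) ⊇ FOLLOW(S) = {$, do, else}; in S→R then C, R is followed by then C with FIRST {then}; in J→R C else, R is followed by C else with FIRST {do, else, then}. Thus FOLLOW(R) = {$, do, else, then}.
FOLLOW(C): in S→R then C, the suffix after C is empty, so FOLLOW(C) ⊇ FOLLOW(S) = {$, do, else}; in R→C do, C is followed by do with FIRST {do}; in J→R C else, C is followed by else with FIRST {else}. Thus FOLLOW(C) = {$, do, else}.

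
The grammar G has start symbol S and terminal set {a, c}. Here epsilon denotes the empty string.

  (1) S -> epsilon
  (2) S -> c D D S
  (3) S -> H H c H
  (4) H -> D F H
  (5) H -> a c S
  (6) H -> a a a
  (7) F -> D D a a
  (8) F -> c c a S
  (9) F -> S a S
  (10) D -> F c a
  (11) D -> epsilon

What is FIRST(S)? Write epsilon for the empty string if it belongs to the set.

FIRST(S) = {epsilon, a, c}  (via H H c H)
FIRST(H) = {a, c}  (via D F H)
FIRST(F) = {a, c}  (via D D a a, S a S)
FIRST(D) = {epsilon, a, c}  (via F c a)

{epsilon, a, c}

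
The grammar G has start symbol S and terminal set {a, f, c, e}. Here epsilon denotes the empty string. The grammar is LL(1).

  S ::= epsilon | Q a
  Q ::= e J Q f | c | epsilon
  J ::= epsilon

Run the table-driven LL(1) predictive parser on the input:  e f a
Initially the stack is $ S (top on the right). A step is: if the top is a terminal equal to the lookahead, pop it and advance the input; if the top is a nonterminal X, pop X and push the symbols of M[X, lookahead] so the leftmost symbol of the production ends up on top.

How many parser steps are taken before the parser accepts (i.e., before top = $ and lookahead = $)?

7

step 1: stack=$ S  input=e f a $  — expand S ::= Q a
step 2: stack=$ a Q  input=e f a $  — expand Q ::= e J Q f
step 3: stack=$ a f Q J e  input=e f a $  — match e
step 4: stack=$ a f Q J  input=f a $  — expand J ::= epsilon
step 5: stack=$ a f Q  input=f a $  — expand Q ::= epsilon
step 6: stack=$ a f  input=f a $  — match f
step 7: stack=$ a  input=a $  — match a
Accept reached after 7 steps.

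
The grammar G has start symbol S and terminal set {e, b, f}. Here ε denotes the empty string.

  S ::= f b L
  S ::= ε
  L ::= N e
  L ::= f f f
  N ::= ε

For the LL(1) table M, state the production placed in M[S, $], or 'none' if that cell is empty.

S ::= ε

FIRST(S) = {ε, f}
FIRST(N) = {ε}
FIRST(L) = {e, f}  (via N e)
FOLLOW(S) includes $ since S is the start symbol.
FOLLOW(S): S appears on no right-hand side. Thus FOLLOW(S) = {$}.
For S ::= f b L: FIRST(f b L) = {f}, so it goes in M[S, t] for t ∈ {f}.
For S ::= ε: FIRST(ε) = {ε}, so it goes in M[S, t] for t ∈ {}; since ε ∈ FIRST, also for every t ∈ FOLLOW(S) = {$}.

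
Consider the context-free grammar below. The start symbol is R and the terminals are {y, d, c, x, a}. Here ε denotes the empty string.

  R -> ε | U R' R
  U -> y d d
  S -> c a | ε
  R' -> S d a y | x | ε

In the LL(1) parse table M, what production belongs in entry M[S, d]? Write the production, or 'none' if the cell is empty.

FIRST(U) = {y}
FIRST(S) = {ε, c}
FIRST(R) = {ε, y}  (via U R' R)
FIRST(R') = {ε, c, d, x}  (via S d a y)
FOLLOW(R) includes $ since R is the start symbol.
FOLLOW(S): in R'->S d a y, S is followed by d a y with FIRST {d}. Thus FOLLOW(S) = {d}.
For S -> c a: FIRST(c a) = {c}, so it goes in M[S, t] for t ∈ {c}.
For S -> ε: FIRST(ε) = {ε}, so it goes in M[S, t] for t ∈ {}; since ε ∈ FIRST, also for every t ∈ FOLLOW(S) = {d}.

S -> ε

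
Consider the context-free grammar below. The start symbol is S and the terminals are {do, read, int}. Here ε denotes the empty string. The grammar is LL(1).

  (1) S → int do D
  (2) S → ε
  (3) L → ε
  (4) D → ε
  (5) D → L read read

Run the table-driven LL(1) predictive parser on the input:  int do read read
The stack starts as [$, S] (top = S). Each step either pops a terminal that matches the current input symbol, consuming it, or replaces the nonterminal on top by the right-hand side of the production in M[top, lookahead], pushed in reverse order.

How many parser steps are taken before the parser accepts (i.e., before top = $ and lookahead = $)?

7

step 1: stack=$ S  input=int do read read $  — expand S → int do D
step 2: stack=$ D do int  input=int do read read $  — match int
step 3: stack=$ D do  input=do read read $  — match do
step 4: stack=$ D  input=read read $  — expand D → L read read
step 5: stack=$ read read L  input=read read $  — expand L → ε
step 6: stack=$ read read  input=read read $  — match read
step 7: stack=$ read  input=read $  — match read
Accept reached after 7 steps.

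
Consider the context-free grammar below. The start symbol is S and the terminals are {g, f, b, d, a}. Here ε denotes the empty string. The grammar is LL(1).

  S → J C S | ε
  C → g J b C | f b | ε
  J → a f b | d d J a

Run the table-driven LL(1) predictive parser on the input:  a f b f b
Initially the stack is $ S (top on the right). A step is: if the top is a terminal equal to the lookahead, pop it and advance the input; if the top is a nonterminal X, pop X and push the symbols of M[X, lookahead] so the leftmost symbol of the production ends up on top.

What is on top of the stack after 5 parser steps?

C

     Stack        Input        Action
  1  $ S          a f b f b $  expand S → J C S
  2  $ S C J      a f b f b $  expand J → a f b
  3  $ S C b f a  a f b f b $  match a
  4  $ S C b f    f b f b $    match f
  5  $ S C b      b f b $      match b
Stack after step 5: $ S C (top = C).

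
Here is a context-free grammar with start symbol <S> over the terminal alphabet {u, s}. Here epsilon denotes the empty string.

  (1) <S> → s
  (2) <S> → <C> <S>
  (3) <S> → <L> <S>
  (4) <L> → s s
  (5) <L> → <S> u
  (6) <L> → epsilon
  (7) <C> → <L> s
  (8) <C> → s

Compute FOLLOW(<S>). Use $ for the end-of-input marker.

FIRST(<S>) = {s}  (via <C> <S>, <L> <S>)
FIRST(<L>) = {epsilon, s}  (via <S> u)
FIRST(<C>) = {s}  (via <L> s)
FOLLOW(<S>) includes $ since <S> is the start symbol.
FOLLOW(<S>): in <S>→<C> <S>, the suffix after <S> is empty (adds nothing new); in <S>→<L> <S>, the suffix after <S> is empty (adds nothing new); in <L>→<S> u, <S> is followed by u with FIRST {u}. Thus FOLLOW(<S>) = {$, u}.
FOLLOW(<L>): in <S>→<L> <S>, <L> is followed by <S> with FIRST {s}; in <C>→<L> s, <L> is followed by s with FIRST {s}. Thus FOLLOW(<L>) = {s}.
FOLLOW(<C>): in <S>→<C> <S>, <C> is followed by <S> with FIRST {s}. Thus FOLLOW(<C>) = {s}.

{$, u}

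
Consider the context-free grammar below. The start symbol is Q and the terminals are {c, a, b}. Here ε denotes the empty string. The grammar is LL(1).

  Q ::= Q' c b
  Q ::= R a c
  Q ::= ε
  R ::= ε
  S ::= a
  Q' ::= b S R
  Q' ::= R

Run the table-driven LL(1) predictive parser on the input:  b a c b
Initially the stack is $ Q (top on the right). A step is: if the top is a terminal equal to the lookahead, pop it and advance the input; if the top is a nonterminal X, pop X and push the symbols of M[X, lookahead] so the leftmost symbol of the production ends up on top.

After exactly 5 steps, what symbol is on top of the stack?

R

     Stack        Input      Action
  1  $ Q          b a c b $  expand Q ::= Q' c b
  2  $ b c Q'     b a c b $  expand Q' ::= b S R
  3  $ b c R S b  b a c b $  match b
  4  $ b c R S    a c b $    expand S ::= a
  5  $ b c R a    a c b $    match a
Stack after step 5: $ b c R (top = R).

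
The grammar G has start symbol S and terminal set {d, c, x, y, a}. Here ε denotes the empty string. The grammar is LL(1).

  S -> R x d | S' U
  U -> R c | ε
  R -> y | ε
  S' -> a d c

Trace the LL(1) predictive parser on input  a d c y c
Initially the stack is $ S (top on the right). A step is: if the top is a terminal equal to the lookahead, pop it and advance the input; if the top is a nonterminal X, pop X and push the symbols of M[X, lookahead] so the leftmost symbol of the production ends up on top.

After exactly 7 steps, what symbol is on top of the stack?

     Stack      Input        Action
  1  $ S        a d c y c $  expand S -> S' U
  2  $ U S'     a d c y c $  expand S' -> a d c
  3  $ U c d a  a d c y c $  match a
  4  $ U c d    d c y c $    match d
  5  $ U c      c y c $      match c
  6  $ U        y c $        expand U -> R c
  7  $ c R      y c $        expand R -> y
Stack after step 7: $ c y (top = y).

y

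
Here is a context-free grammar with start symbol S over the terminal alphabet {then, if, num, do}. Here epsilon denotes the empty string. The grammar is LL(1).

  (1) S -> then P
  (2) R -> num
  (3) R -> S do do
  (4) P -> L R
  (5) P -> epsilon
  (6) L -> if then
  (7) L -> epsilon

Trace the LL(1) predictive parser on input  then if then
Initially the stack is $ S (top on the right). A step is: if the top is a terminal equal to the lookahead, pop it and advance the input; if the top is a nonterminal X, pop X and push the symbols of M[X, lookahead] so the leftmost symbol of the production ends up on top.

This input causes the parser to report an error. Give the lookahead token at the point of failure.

$

step 1: stack=$ S  input=then if then $  — expand S -> then P
step 2: stack=$ P then  input=then if then $  — match then
step 3: stack=$ P  input=if then $  — expand P -> L R
step 4: stack=$ R L  input=if then $  — expand L -> if then
step 5: stack=$ R then if  input=if then $  — match if
step 6: stack=$ R then  input=then $  — match then
step 7: stack=$ R  input=$  — error: M[R, $] is empty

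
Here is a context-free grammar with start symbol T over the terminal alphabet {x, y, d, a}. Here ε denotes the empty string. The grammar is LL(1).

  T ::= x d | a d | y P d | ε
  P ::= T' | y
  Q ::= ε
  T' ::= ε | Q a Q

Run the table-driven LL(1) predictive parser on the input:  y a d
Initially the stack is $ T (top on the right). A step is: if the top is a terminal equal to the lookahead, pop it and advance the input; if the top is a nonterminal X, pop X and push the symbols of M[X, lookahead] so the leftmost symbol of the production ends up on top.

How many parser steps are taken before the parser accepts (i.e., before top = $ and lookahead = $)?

step 1: stack=$ T  input=y a d $  — expand T ::= y P d
step 2: stack=$ d P y  input=y a d $  — match y
step 3: stack=$ d P  input=a d $  — expand P ::= T'
step 4: stack=$ d T'  input=a d $  — expand T' ::= Q a Q
step 5: stack=$ d Q a Q  input=a d $  — expand Q ::= ε
step 6: stack=$ d Q a  input=a d $  — match a
step 7: stack=$ d Q  input=d $  — expand Q ::= ε
step 8: stack=$ d  input=d $  — match d
Accept reached after 8 steps.

8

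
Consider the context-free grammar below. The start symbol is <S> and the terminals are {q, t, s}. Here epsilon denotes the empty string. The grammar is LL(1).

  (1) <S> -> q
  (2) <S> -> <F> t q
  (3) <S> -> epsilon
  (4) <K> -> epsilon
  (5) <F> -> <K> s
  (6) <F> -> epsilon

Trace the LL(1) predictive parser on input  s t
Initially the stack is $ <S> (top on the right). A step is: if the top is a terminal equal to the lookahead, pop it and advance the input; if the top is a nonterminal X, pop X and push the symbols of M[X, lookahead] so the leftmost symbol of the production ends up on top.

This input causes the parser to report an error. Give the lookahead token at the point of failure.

     Stack        Input  Action
  1  $ <S>        s t $  expand <S> -> <F> t q
  2  $ q t <F>    s t $  expand <F> -> <K> s
  3  $ q t s <K>  s t $  expand <K> -> epsilon
  4  $ q t s      s t $  match s
  5  $ q t        t $    match t
  6  $ q          $      error: top is terminal q but lookahead is $

$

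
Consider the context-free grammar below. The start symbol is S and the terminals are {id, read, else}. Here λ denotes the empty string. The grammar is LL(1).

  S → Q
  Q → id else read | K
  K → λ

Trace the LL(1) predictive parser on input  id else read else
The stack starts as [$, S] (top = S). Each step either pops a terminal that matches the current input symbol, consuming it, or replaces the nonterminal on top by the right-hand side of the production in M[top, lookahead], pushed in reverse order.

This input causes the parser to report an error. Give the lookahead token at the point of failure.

     Stack           Input                Action
  1  $ S             id else read else $  expand S → Q
  2  $ Q             id else read else $  expand Q → id else read
  3  $ read else id  id else read else $  match id
  4  $ read else     else read else $     match else
  5  $ read          read else $          match read
  6  $               else $               error: stack empty but input remains

else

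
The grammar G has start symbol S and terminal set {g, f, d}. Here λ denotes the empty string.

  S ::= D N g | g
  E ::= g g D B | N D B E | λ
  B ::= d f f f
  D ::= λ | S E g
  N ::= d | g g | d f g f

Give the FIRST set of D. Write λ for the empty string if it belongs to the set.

{λ, d, g}

FIRST(B): from B::=d f f f we get {d}. So FIRST(B) = {d}.
FIRST(N): from N::=d we get {d}; from N::=g g we get {g}; from N::=d f g f we get {d}. So FIRST(N) = {d, g}.
FIRST(E): from E::=g g D B we get {g}; from E::=N D B E we get {d, g}; from E::=λ we get {λ}. So FIRST(E) = {λ, d, g}.
FIRST(S): from S::=D N g we get {d, g}; from S::=g we get {g}. So FIRST(S) = {d, g}.
FIRST(D): from D::=λ we get {λ}; from D::=S E g we get {d, g}. So FIRST(D) = {λ, d, g}.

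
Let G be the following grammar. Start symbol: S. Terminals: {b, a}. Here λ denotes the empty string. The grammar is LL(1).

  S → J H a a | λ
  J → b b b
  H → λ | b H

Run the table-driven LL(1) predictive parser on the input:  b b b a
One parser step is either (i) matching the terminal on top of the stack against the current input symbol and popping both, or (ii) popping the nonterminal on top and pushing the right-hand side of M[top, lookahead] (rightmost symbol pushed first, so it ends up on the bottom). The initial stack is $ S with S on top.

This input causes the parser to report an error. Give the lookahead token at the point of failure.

     Stack          Input      Action
  1  $ S            b b b a $  expand S → J H a a
  2  $ a a H J      b b b a $  expand J → b b b
  3  $ a a H b b b  b b b a $  match b
  4  $ a a H b b    b b a $    match b
  5  $ a a H b      b a $      match b
  6  $ a a H        a $        expand H → λ
  7  $ a a          a $        match a
  8  $ a            $          error: top is terminal a but lookahead is $

$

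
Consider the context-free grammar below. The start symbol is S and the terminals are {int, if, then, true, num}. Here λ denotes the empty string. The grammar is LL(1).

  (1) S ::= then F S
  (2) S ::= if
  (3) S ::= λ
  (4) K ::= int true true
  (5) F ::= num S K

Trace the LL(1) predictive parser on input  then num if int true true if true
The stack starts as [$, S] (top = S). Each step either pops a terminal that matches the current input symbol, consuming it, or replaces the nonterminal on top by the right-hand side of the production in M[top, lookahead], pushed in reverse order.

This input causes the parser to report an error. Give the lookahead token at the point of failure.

      Stack              Input                                Action
   1  $ S                then num if int true true if true $  expand S ::= then F S
   2  $ S F then         then num if int true true if true $  match then
   3  $ S F              num if int true true if true $       expand F ::= num S K
   4  $ S K S num        num if int true true if true $       match num
   5  $ S K S            if int true true if true $           expand S ::= if
   6  $ S K if           if int true true if true $           match if
   7  $ S K              int true true if true $              expand K ::= int true true
   8  $ S true true int  int true true if true $              match int
   9  $ S true true      true true if true $                  match true
  10  $ S true           true if true $                       match true
  11  $ S                if true $                            expand S ::= if
  12  $ if               if true $                            match if
  13  $                  true $                               error: stack empty but input remains

true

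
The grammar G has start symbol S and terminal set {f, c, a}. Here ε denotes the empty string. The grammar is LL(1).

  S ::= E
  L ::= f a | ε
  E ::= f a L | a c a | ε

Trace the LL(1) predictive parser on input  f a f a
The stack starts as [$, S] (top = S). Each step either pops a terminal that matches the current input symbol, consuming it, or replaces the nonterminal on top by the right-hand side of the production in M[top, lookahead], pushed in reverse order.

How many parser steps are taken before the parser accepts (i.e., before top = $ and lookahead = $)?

     Stack    Input      Action
  1  $ S      f a f a $  expand S ::= E
  2  $ E      f a f a $  expand E ::= f a L
  3  $ L a f  f a f a $  match f
  4  $ L a    a f a $    match a
  5  $ L      f a $      expand L ::= f a
  6  $ a f    f a $      match f
  7  $ a      a $        match a
Accept reached after 7 steps.

7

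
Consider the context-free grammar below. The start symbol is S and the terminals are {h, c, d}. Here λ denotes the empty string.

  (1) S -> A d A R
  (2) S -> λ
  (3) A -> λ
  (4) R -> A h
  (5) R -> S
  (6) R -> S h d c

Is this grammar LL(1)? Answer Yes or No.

No

FIRST(S) = {λ, d}
FIRST(A) = {λ}
FIRST(R) = {λ, d, h}
FOLLOW(S) = {$, h}
FOLLOW(A) = {$, d, h}
FOLLOW(R) = {$, h}
Cell M[R, d] receives both R -> S and R -> S h d c — the grammar is not LL(1).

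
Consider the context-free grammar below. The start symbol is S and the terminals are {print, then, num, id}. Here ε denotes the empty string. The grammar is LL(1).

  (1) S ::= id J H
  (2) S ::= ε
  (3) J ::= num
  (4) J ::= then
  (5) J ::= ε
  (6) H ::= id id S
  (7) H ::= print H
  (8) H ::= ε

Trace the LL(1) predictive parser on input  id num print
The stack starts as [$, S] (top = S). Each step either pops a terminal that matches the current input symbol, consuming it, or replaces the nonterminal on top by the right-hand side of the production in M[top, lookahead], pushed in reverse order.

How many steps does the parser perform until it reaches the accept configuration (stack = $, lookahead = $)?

step 1: stack=$ S  input=id num print $  — expand S ::= id J H
step 2: stack=$ H J id  input=id num print $  — match id
step 3: stack=$ H J  input=num print $  — expand J ::= num
step 4: stack=$ H num  input=num print $  — match num
step 5: stack=$ H  input=print $  — expand H ::= print H
step 6: stack=$ H print  input=print $  — match print
step 7: stack=$ H  input=$  — expand H ::= ε
Accept reached after 7 steps.

7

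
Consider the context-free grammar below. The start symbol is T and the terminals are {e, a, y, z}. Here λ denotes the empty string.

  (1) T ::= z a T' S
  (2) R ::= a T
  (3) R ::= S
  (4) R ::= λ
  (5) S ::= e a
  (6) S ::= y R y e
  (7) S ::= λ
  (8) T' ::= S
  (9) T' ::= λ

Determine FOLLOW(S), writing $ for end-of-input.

{$, e, y}

FIRST(T): from T::=z a T' S we get {z}. So FIRST(T) = {z}.
FIRST(S): from S::=e a we get {e}; from S::=y R y e we get {y}; from S::=λ we get {λ}. So FIRST(S) = {λ, e, y}.
FIRST(R): from R::=a T we get {a}; from R::=S we get {λ, e, y}; from R::=λ we get {λ}. So FIRST(R) = {λ, a, e, y}.
FIRST(T'): from T'::=S we get {λ, e, y}; from T'::=λ we get {λ}. So FIRST(T') = {λ, e, y}.
FOLLOW(T) includes $ since T is the start symbol.
FOLLOW(R): in S::=y R y e, R is followed by y e with FIRST {y}. Thus FOLLOW(R) = {y}.
FOLLOW(T): in R::=a T, the suffix after T is empty, so FOLLOW(T) ⊇ FOLLOW(R) = {y}. Thus FOLLOW(T) = {$, y}.
FOLLOW(T'): in T::=z a T' S, T' is followed by S with FIRST {λ, e, y}; in T::=z a T' S, the suffix after T' is nullable, so FOLLOW(T') ⊇ FOLLOW(T) = {$, y}. Thus FOLLOW(T') = {$, e, y}.
FOLLOW(S): in T::=z a T' S, the suffix after S is empty, so FOLLOW(S) ⊇ FOLLOW(T) = {$, y}; in R::=S, the suffix after S is empty, so FOLLOW(S) ⊇ FOLLOW(R) = {y}; in T'::=S, the suffix after S is empty, so FOLLOW(S) ⊇ FOLLOW(T') = {$, e, y}. Thus FOLLOW(S) = {$, e, y}.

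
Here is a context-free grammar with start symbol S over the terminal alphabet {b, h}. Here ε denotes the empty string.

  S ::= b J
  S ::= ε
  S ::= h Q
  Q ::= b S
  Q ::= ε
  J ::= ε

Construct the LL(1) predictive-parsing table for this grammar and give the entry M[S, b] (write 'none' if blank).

FIRST(S): from S::=b J we get {b}; from S::=ε we get {ε}; from S::=h Q we get {h}. So FIRST(S) = {ε, b, h}.
FIRST(Q): from Q::=b S we get {b}; from Q::=ε we get {ε}. So FIRST(Q) = {ε, b}.
FIRST(J): from J::=ε we get {ε}. So FIRST(J) = {ε}.
FOLLOW(S) includes $ since S is the start symbol.
FOLLOW(S): in Q::=b S, the suffix after S is empty, so FOLLOW(S) ⊇ FOLLOW(Q) = {$}. Thus FOLLOW(S) = {$}.
FOLLOW(Q): in S::=h Q, the suffix after Q is empty, so FOLLOW(Q) ⊇ FOLLOW(S) = {$}. Thus FOLLOW(Q) = {$}.
For S ::= b J: FIRST(b J) = {b}, so it goes in M[S, t] for t ∈ {b}.
For S ::= ε: FIRST(ε) = {ε}, so it goes in M[S, t] for t ∈ {}; since ε ∈ FIRST, also for every t ∈ FOLLOW(S) = {$}.
For S ::= h Q: FIRST(h Q) = {h}, so it goes in M[S, t] for t ∈ {h}.

S ::= b J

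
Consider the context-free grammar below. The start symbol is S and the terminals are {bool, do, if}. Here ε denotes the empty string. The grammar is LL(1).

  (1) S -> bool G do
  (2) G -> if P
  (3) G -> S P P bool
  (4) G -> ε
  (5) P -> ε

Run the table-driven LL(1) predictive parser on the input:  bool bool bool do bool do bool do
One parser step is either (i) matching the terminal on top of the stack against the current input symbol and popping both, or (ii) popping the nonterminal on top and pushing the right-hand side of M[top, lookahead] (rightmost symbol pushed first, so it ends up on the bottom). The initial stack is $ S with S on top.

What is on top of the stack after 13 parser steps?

step 1: stack=$ S  input=bool bool bool do bool do bool do $  — expand S -> bool G do
step 2: stack=$ do G bool  input=bool bool bool do bool do bool do $  — match bool
step 3: stack=$ do G  input=bool bool do bool do bool do $  — expand G -> S P P bool
step 4: stack=$ do bool P P S  input=bool bool do bool do bool do $  — expand S -> bool G do
step 5: stack=$ do bool P P do G bool  input=bool bool do bool do bool do $  — match bool
step 6: stack=$ do bool P P do G  input=bool do bool do bool do $  — expand G -> S P P bool
step 7: stack=$ do bool P P do bool P P S  input=bool do bool do bool do $  — expand S -> bool G do
step 8: stack=$ do bool P P do bool P P do G bool  input=bool do bool do bool do $  — match bool
step 9: stack=$ do bool P P do bool P P do G  input=do bool do bool do $  — expand G -> ε
step 10: stack=$ do bool P P do bool P P do  input=do bool do bool do $  — match do
step 11: stack=$ do bool P P do bool P P  input=bool do bool do $  — expand P -> ε
step 12: stack=$ do bool P P do bool P  input=bool do bool do $  — expand P -> ε
step 13: stack=$ do bool P P do bool  input=bool do bool do $  — match bool
Stack after step 13: $ do bool P P do (top = do).

do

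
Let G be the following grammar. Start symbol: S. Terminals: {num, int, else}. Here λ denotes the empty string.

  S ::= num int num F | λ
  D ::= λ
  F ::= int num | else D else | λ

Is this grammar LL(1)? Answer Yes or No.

FIRST(S) = {λ, num}
FIRST(D) = {λ}
FIRST(F) = {λ, else, int}
FOLLOW(S) = {$}
FOLLOW(D) = {else}
FOLLOW(F) = {$}
Each cell of M receives at most one production.

Yes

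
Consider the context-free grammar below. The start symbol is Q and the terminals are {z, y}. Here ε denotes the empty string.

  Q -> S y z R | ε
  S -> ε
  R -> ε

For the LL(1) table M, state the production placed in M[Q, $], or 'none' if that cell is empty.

Q -> ε

FIRST(S): from S->ε we get {ε}. So FIRST(S) = {ε}.
FIRST(R): from R->ε we get {ε}. So FIRST(R) = {ε}.
FIRST(Q): from Q->S y z R we get {y}; from Q->ε we get {ε}. So FIRST(Q) = {ε, y}.
FOLLOW(Q) includes $ since Q is the start symbol.
FOLLOW(Q): Q appears on no right-hand side. Thus FOLLOW(Q) = {$}.
For Q -> S y z R: FIRST(S y z R) = {y}, so it goes in M[Q, t] for t ∈ {y}.
For Q -> ε: FIRST(ε) = {ε}, so it goes in M[Q, t] for t ∈ {}; since ε ∈ FIRST, also for every t ∈ FOLLOW(Q) = {$}.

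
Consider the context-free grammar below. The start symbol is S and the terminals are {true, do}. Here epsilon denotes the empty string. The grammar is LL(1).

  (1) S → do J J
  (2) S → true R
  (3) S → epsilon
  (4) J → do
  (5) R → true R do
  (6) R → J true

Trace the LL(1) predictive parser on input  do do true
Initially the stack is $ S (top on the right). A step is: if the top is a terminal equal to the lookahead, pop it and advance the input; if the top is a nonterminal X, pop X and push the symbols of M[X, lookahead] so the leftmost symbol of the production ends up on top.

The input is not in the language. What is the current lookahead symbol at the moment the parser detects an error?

     Stack     Input         Action
  1  $ S       do do true $  expand S → do J J
  2  $ J J do  do do true $  match do
  3  $ J J     do true $     expand J → do
  4  $ J do    do true $     match do
  5  $ J       true $        error: M[J, true] is empty

true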